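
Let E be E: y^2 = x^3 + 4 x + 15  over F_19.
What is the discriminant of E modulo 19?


4 a^3 + 27 b^2 = 4*4^3 + 27*15^2 = 256 + 6075 = 6331
Delta = -16 * (6331) = -101296
Delta mod 19 = 12

Delta = 12 (mod 19)


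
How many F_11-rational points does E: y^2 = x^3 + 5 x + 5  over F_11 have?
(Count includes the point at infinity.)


For each x in F_11, count y with y^2 = x^3 + 5 x + 5 mod 11:
  x = 0: RHS = 5, y in [4, 7]  -> 2 point(s)
  x = 1: RHS = 0, y in [0]  -> 1 point(s)
  x = 2: RHS = 1, y in [1, 10]  -> 2 point(s)
  x = 3: RHS = 3, y in [5, 6]  -> 2 point(s)
  x = 4: RHS = 1, y in [1, 10]  -> 2 point(s)
  x = 5: RHS = 1, y in [1, 10]  -> 2 point(s)
  x = 6: RHS = 9, y in [3, 8]  -> 2 point(s)
  x = 7: RHS = 9, y in [3, 8]  -> 2 point(s)
  x = 9: RHS = 9, y in [3, 8]  -> 2 point(s)
Affine points: 17. Add the point at infinity: total = 18.

#E(F_11) = 18


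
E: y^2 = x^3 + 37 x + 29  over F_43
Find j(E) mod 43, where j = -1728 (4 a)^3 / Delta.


Delta = -16(4 a^3 + 27 b^2) mod 43 = 16
-1728 * (4 a)^3 = -1728 * (4*37)^3 mod 43 = 39
j = 39 * 16^(-1) mod 43 = 32

j = 32 (mod 43)


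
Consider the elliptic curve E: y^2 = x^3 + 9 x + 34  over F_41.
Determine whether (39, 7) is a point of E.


Check whether y^2 = x^3 + 9 x + 34 (mod 41) for (x, y) = (39, 7).
LHS: y^2 = 7^2 mod 41 = 8
RHS: x^3 + 9 x + 34 = 39^3 + 9*39 + 34 mod 41 = 8
LHS = RHS

Yes, on the curve


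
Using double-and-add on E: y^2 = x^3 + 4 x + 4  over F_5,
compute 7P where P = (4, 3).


k = 7 = 111_2 (binary, LSB first: 111)
Double-and-add from P = (4, 3):
  bit 0 = 1: acc = O + (4, 3) = (4, 3)
  bit 1 = 1: acc = (4, 3) + (1, 3) = (0, 2)
  bit 2 = 1: acc = (0, 2) + (2, 0) = (4, 2)

7P = (4, 2)


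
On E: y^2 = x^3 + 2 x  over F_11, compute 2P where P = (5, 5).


Doubling: s = (3 x1^2 + a) / (2 y1)
s = (3*5^2 + 2) / (2*5) mod 11 = 0
x3 = s^2 - 2 x1 mod 11 = 0^2 - 2*5 = 1
y3 = s (x1 - x3) - y1 mod 11 = 0 * (5 - 1) - 5 = 6

2P = (1, 6)


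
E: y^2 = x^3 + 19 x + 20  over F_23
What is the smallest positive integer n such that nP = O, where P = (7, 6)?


Compute successive multiples of P until we hit O:
  1P = (7, 6)
  2P = (17, 9)
  3P = (3, 9)
  4P = (15, 0)
  5P = (3, 14)
  6P = (17, 14)
  7P = (7, 17)
  8P = O

ord(P) = 8


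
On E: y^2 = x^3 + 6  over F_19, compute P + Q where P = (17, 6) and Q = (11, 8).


P != Q, so use the chord formula.
s = (y2 - y1) / (x2 - x1) = (2) / (13) mod 19 = 6
x3 = s^2 - x1 - x2 mod 19 = 6^2 - 17 - 11 = 8
y3 = s (x1 - x3) - y1 mod 19 = 6 * (17 - 8) - 6 = 10

P + Q = (8, 10)


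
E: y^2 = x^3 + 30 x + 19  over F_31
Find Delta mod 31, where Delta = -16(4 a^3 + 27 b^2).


4 a^3 + 27 b^2 = 4*30^3 + 27*19^2 = 108000 + 9747 = 117747
Delta = -16 * (117747) = -1883952
Delta mod 31 = 11

Delta = 11 (mod 31)


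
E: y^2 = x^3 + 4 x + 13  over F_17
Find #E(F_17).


For each x in F_17, count y with y^2 = x^3 + 4 x + 13 mod 17:
  x = 0: RHS = 13, y in [8, 9]  -> 2 point(s)
  x = 1: RHS = 1, y in [1, 16]  -> 2 point(s)
  x = 3: RHS = 1, y in [1, 16]  -> 2 point(s)
  x = 4: RHS = 8, y in [5, 12]  -> 2 point(s)
  x = 6: RHS = 15, y in [7, 10]  -> 2 point(s)
  x = 8: RHS = 13, y in [8, 9]  -> 2 point(s)
  x = 9: RHS = 13, y in [8, 9]  -> 2 point(s)
  x = 10: RHS = 16, y in [4, 13]  -> 2 point(s)
  x = 12: RHS = 4, y in [2, 15]  -> 2 point(s)
  x = 13: RHS = 1, y in [1, 16]  -> 2 point(s)
  x = 14: RHS = 8, y in [5, 12]  -> 2 point(s)
  x = 16: RHS = 8, y in [5, 12]  -> 2 point(s)
Affine points: 24. Add the point at infinity: total = 25.

#E(F_17) = 25


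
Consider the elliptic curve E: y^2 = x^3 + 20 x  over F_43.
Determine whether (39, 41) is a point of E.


Check whether y^2 = x^3 + 20 x + 0 (mod 43) for (x, y) = (39, 41).
LHS: y^2 = 41^2 mod 43 = 4
RHS: x^3 + 20 x + 0 = 39^3 + 20*39 + 0 mod 43 = 28
LHS != RHS

No, not on the curve


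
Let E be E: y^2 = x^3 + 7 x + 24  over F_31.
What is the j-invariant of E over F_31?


Delta = -16(4 a^3 + 27 b^2) mod 31 = 1
-1728 * (4 a)^3 = -1728 * (4*7)^3 mod 31 = 1
j = 1 * 1^(-1) mod 31 = 1

j = 1 (mod 31)


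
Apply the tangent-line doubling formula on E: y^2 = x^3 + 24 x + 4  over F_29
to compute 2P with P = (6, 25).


Doubling: s = (3 x1^2 + a) / (2 y1)
s = (3*6^2 + 24) / (2*25) mod 29 = 27
x3 = s^2 - 2 x1 mod 29 = 27^2 - 2*6 = 21
y3 = s (x1 - x3) - y1 mod 29 = 27 * (6 - 21) - 25 = 5

2P = (21, 5)


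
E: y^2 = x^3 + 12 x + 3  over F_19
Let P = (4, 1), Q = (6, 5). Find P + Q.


P != Q, so use the chord formula.
s = (y2 - y1) / (x2 - x1) = (4) / (2) mod 19 = 2
x3 = s^2 - x1 - x2 mod 19 = 2^2 - 4 - 6 = 13
y3 = s (x1 - x3) - y1 mod 19 = 2 * (4 - 13) - 1 = 0

P + Q = (13, 0)


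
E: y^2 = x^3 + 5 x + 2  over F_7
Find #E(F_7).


For each x in F_7, count y with y^2 = x^3 + 5 x + 2 mod 7:
  x = 0: RHS = 2, y in [3, 4]  -> 2 point(s)
  x = 1: RHS = 1, y in [1, 6]  -> 2 point(s)
  x = 3: RHS = 2, y in [3, 4]  -> 2 point(s)
  x = 4: RHS = 2, y in [3, 4]  -> 2 point(s)
Affine points: 8. Add the point at infinity: total = 9.

#E(F_7) = 9


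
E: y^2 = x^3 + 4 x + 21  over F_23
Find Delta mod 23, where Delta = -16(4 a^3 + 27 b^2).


4 a^3 + 27 b^2 = 4*4^3 + 27*21^2 = 256 + 11907 = 12163
Delta = -16 * (12163) = -194608
Delta mod 23 = 18

Delta = 18 (mod 23)


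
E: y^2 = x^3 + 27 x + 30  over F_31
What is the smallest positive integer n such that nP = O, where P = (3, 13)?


Compute successive multiples of P until we hit O:
  1P = (3, 13)
  2P = (4, 4)
  3P = (12, 6)
  4P = (30, 8)
  5P = (17, 16)
  6P = (15, 11)
  7P = (7, 29)
  8P = (6, 6)
  ... (continuing to 34P)
  34P = O

ord(P) = 34


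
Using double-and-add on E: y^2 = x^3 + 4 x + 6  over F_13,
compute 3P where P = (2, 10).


k = 3 = 11_2 (binary, LSB first: 11)
Double-and-add from P = (2, 10):
  bit 0 = 1: acc = O + (2, 10) = (2, 10)
  bit 1 = 1: acc = (2, 10) + (6, 5) = (9, 2)

3P = (9, 2)


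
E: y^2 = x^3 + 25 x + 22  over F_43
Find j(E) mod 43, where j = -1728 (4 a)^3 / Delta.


Delta = -16(4 a^3 + 27 b^2) mod 43 = 29
-1728 * (4 a)^3 = -1728 * (4*25)^3 mod 43 = 21
j = 21 * 29^(-1) mod 43 = 20

j = 20 (mod 43)


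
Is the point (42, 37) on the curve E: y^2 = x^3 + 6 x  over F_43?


Check whether y^2 = x^3 + 6 x + 0 (mod 43) for (x, y) = (42, 37).
LHS: y^2 = 37^2 mod 43 = 36
RHS: x^3 + 6 x + 0 = 42^3 + 6*42 + 0 mod 43 = 36
LHS = RHS

Yes, on the curve


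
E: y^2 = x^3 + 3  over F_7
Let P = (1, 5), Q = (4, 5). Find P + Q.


P != Q, so use the chord formula.
s = (y2 - y1) / (x2 - x1) = (0) / (3) mod 7 = 0
x3 = s^2 - x1 - x2 mod 7 = 0^2 - 1 - 4 = 2
y3 = s (x1 - x3) - y1 mod 7 = 0 * (1 - 2) - 5 = 2

P + Q = (2, 2)


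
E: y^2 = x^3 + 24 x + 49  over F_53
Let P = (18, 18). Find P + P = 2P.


Doubling: s = (3 x1^2 + a) / (2 y1)
s = (3*18^2 + 24) / (2*18) mod 53 = 10
x3 = s^2 - 2 x1 mod 53 = 10^2 - 2*18 = 11
y3 = s (x1 - x3) - y1 mod 53 = 10 * (18 - 11) - 18 = 52

2P = (11, 52)


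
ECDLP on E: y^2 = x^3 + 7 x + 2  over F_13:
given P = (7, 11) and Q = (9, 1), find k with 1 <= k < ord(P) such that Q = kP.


Enumerate multiples of P until we hit Q = (9, 1):
  1P = (7, 11)
  2P = (9, 1)
Match found at i = 2.

k = 2


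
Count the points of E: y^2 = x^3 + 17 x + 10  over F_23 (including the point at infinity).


For each x in F_23, count y with y^2 = x^3 + 17 x + 10 mod 23:
  x = 2: RHS = 6, y in [11, 12]  -> 2 point(s)
  x = 4: RHS = 4, y in [2, 21]  -> 2 point(s)
  x = 5: RHS = 13, y in [6, 17]  -> 2 point(s)
  x = 6: RHS = 6, y in [11, 12]  -> 2 point(s)
  x = 7: RHS = 12, y in [9, 14]  -> 2 point(s)
  x = 9: RHS = 18, y in [8, 15]  -> 2 point(s)
  x = 13: RHS = 13, y in [6, 17]  -> 2 point(s)
  x = 14: RHS = 2, y in [5, 18]  -> 2 point(s)
  x = 15: RHS = 6, y in [11, 12]  -> 2 point(s)
  x = 16: RHS = 8, y in [10, 13]  -> 2 point(s)
  x = 19: RHS = 16, y in [4, 19]  -> 2 point(s)
  x = 20: RHS = 1, y in [1, 22]  -> 2 point(s)
Affine points: 24. Add the point at infinity: total = 25.

#E(F_23) = 25


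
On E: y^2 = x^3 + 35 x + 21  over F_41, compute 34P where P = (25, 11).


k = 34 = 100010_2 (binary, LSB first: 010001)
Double-and-add from P = (25, 11):
  bit 0 = 0: acc unchanged = O
  bit 1 = 1: acc = O + (1, 4) = (1, 4)
  bit 2 = 0: acc unchanged = (1, 4)
  bit 3 = 0: acc unchanged = (1, 4)
  bit 4 = 0: acc unchanged = (1, 4)
  bit 5 = 1: acc = (1, 4) + (4, 15) = (13, 34)

34P = (13, 34)


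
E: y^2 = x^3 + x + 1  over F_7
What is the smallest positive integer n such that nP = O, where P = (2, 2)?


Compute successive multiples of P until we hit O:
  1P = (2, 2)
  2P = (0, 1)
  3P = (0, 6)
  4P = (2, 5)
  5P = O

ord(P) = 5


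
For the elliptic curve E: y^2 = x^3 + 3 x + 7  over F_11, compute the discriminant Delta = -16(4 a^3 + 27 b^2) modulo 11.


4 a^3 + 27 b^2 = 4*3^3 + 27*7^2 = 108 + 1323 = 1431
Delta = -16 * (1431) = -22896
Delta mod 11 = 6

Delta = 6 (mod 11)


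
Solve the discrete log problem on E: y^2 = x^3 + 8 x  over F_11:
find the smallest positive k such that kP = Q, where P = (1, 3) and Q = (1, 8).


Enumerate multiples of P until we hit Q = (1, 8):
  1P = (1, 3)
  2P = (9, 8)
  3P = (5, 0)
  4P = (9, 3)
  5P = (1, 8)
Match found at i = 5.

k = 5


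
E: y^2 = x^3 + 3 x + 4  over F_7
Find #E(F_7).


For each x in F_7, count y with y^2 = x^3 + 3 x + 4 mod 7:
  x = 0: RHS = 4, y in [2, 5]  -> 2 point(s)
  x = 1: RHS = 1, y in [1, 6]  -> 2 point(s)
  x = 2: RHS = 4, y in [2, 5]  -> 2 point(s)
  x = 5: RHS = 4, y in [2, 5]  -> 2 point(s)
  x = 6: RHS = 0, y in [0]  -> 1 point(s)
Affine points: 9. Add the point at infinity: total = 10.

#E(F_7) = 10


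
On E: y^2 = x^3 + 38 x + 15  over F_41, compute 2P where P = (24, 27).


Doubling: s = (3 x1^2 + a) / (2 y1)
s = (3*24^2 + 38) / (2*27) mod 41 = 16
x3 = s^2 - 2 x1 mod 41 = 16^2 - 2*24 = 3
y3 = s (x1 - x3) - y1 mod 41 = 16 * (24 - 3) - 27 = 22

2P = (3, 22)


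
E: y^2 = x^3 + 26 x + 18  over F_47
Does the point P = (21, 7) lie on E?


Check whether y^2 = x^3 + 26 x + 18 (mod 47) for (x, y) = (21, 7).
LHS: y^2 = 7^2 mod 47 = 2
RHS: x^3 + 26 x + 18 = 21^3 + 26*21 + 18 mod 47 = 2
LHS = RHS

Yes, on the curve


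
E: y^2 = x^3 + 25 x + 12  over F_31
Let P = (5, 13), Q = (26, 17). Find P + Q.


P != Q, so use the chord formula.
s = (y2 - y1) / (x2 - x1) = (4) / (21) mod 31 = 12
x3 = s^2 - x1 - x2 mod 31 = 12^2 - 5 - 26 = 20
y3 = s (x1 - x3) - y1 mod 31 = 12 * (5 - 20) - 13 = 24

P + Q = (20, 24)


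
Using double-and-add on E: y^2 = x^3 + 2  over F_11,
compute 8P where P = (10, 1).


k = 8 = 1000_2 (binary, LSB first: 0001)
Double-and-add from P = (10, 1):
  bit 0 = 0: acc unchanged = O
  bit 1 = 0: acc unchanged = O
  bit 2 = 0: acc unchanged = O
  bit 3 = 1: acc = O + (9, 7) = (9, 7)

8P = (9, 7)


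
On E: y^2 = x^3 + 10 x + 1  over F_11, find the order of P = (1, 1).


Compute successive multiples of P until we hit O:
  1P = (1, 1)
  2P = (10, 1)
  3P = (0, 10)
  4P = (3, 6)
  5P = (5, 0)
  6P = (3, 5)
  7P = (0, 1)
  8P = (10, 10)
  ... (continuing to 10P)
  10P = O

ord(P) = 10


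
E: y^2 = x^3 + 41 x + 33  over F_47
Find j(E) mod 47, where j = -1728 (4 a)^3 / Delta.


Delta = -16(4 a^3 + 27 b^2) mod 47 = 28
-1728 * (4 a)^3 = -1728 * (4*41)^3 mod 47 = 28
j = 28 * 28^(-1) mod 47 = 1

j = 1 (mod 47)


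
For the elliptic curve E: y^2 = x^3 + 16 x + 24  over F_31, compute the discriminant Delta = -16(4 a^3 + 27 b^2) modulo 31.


4 a^3 + 27 b^2 = 4*16^3 + 27*24^2 = 16384 + 15552 = 31936
Delta = -16 * (31936) = -510976
Delta mod 31 = 28

Delta = 28 (mod 31)


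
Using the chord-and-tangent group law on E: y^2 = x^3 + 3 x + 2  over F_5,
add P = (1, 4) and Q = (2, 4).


P != Q, so use the chord formula.
s = (y2 - y1) / (x2 - x1) = (0) / (1) mod 5 = 0
x3 = s^2 - x1 - x2 mod 5 = 0^2 - 1 - 2 = 2
y3 = s (x1 - x3) - y1 mod 5 = 0 * (1 - 2) - 4 = 1

P + Q = (2, 1)


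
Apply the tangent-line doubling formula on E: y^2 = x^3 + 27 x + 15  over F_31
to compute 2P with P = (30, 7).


Doubling: s = (3 x1^2 + a) / (2 y1)
s = (3*30^2 + 27) / (2*7) mod 31 = 11
x3 = s^2 - 2 x1 mod 31 = 11^2 - 2*30 = 30
y3 = s (x1 - x3) - y1 mod 31 = 11 * (30 - 30) - 7 = 24

2P = (30, 24)


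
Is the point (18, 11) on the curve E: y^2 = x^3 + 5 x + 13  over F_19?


Check whether y^2 = x^3 + 5 x + 13 (mod 19) for (x, y) = (18, 11).
LHS: y^2 = 11^2 mod 19 = 7
RHS: x^3 + 5 x + 13 = 18^3 + 5*18 + 13 mod 19 = 7
LHS = RHS

Yes, on the curve


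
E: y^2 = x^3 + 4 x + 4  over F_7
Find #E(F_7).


For each x in F_7, count y with y^2 = x^3 + 4 x + 4 mod 7:
  x = 0: RHS = 4, y in [2, 5]  -> 2 point(s)
  x = 1: RHS = 2, y in [3, 4]  -> 2 point(s)
  x = 3: RHS = 1, y in [1, 6]  -> 2 point(s)
  x = 4: RHS = 0, y in [0]  -> 1 point(s)
  x = 5: RHS = 2, y in [3, 4]  -> 2 point(s)
Affine points: 9. Add the point at infinity: total = 10.

#E(F_7) = 10


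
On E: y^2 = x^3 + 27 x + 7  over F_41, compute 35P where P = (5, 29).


k = 35 = 100011_2 (binary, LSB first: 110001)
Double-and-add from P = (5, 29):
  bit 0 = 1: acc = O + (5, 29) = (5, 29)
  bit 1 = 1: acc = (5, 29) + (26, 9) = (11, 6)
  bit 2 = 0: acc unchanged = (11, 6)
  bit 3 = 0: acc unchanged = (11, 6)
  bit 4 = 0: acc unchanged = (11, 6)
  bit 5 = 1: acc = (11, 6) + (6, 4) = (34, 34)

35P = (34, 34)


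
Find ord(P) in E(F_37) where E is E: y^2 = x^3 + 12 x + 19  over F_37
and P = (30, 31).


Compute successive multiples of P until we hit O:
  1P = (30, 31)
  2P = (30, 6)
  3P = O

ord(P) = 3


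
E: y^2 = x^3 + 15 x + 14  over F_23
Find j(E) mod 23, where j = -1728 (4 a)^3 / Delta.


Delta = -16(4 a^3 + 27 b^2) mod 23 = 7
-1728 * (4 a)^3 = -1728 * (4*15)^3 mod 23 = 2
j = 2 * 7^(-1) mod 23 = 20

j = 20 (mod 23)


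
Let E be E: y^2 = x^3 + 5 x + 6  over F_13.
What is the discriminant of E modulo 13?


4 a^3 + 27 b^2 = 4*5^3 + 27*6^2 = 500 + 972 = 1472
Delta = -16 * (1472) = -23552
Delta mod 13 = 4

Delta = 4 (mod 13)


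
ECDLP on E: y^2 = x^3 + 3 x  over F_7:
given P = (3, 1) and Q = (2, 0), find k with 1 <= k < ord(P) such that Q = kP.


Enumerate multiples of P until we hit Q = (2, 0):
  1P = (3, 1)
  2P = (2, 0)
Match found at i = 2.

k = 2


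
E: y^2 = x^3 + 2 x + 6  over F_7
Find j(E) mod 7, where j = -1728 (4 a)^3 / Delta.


Delta = -16(4 a^3 + 27 b^2) mod 7 = 1
-1728 * (4 a)^3 = -1728 * (4*2)^3 mod 7 = 1
j = 1 * 1^(-1) mod 7 = 1

j = 1 (mod 7)


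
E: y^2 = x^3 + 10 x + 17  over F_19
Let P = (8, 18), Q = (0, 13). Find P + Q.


P != Q, so use the chord formula.
s = (y2 - y1) / (x2 - x1) = (14) / (11) mod 19 = 3
x3 = s^2 - x1 - x2 mod 19 = 3^2 - 8 - 0 = 1
y3 = s (x1 - x3) - y1 mod 19 = 3 * (8 - 1) - 18 = 3

P + Q = (1, 3)


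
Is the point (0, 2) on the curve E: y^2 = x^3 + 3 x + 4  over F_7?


Check whether y^2 = x^3 + 3 x + 4 (mod 7) for (x, y) = (0, 2).
LHS: y^2 = 2^2 mod 7 = 4
RHS: x^3 + 3 x + 4 = 0^3 + 3*0 + 4 mod 7 = 4
LHS = RHS

Yes, on the curve


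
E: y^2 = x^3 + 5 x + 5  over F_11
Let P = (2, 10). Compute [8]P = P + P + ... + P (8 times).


k = 8 = 1000_2 (binary, LSB first: 0001)
Double-and-add from P = (2, 10):
  bit 0 = 0: acc unchanged = O
  bit 1 = 0: acc unchanged = O
  bit 2 = 0: acc unchanged = O
  bit 3 = 1: acc = O + (2, 1) = (2, 1)

8P = (2, 1)


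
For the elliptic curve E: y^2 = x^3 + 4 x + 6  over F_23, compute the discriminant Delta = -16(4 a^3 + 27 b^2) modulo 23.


4 a^3 + 27 b^2 = 4*4^3 + 27*6^2 = 256 + 972 = 1228
Delta = -16 * (1228) = -19648
Delta mod 23 = 17

Delta = 17 (mod 23)


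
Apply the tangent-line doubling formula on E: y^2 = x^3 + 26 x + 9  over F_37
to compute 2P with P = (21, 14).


Doubling: s = (3 x1^2 + a) / (2 y1)
s = (3*21^2 + 26) / (2*14) mod 37 = 31
x3 = s^2 - 2 x1 mod 37 = 31^2 - 2*21 = 31
y3 = s (x1 - x3) - y1 mod 37 = 31 * (21 - 31) - 14 = 9

2P = (31, 9)


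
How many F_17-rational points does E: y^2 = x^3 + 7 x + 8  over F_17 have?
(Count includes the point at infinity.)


For each x in F_17, count y with y^2 = x^3 + 7 x + 8 mod 17:
  x = 0: RHS = 8, y in [5, 12]  -> 2 point(s)
  x = 1: RHS = 16, y in [4, 13]  -> 2 point(s)
  x = 2: RHS = 13, y in [8, 9]  -> 2 point(s)
  x = 4: RHS = 15, y in [7, 10]  -> 2 point(s)
  x = 5: RHS = 15, y in [7, 10]  -> 2 point(s)
  x = 7: RHS = 9, y in [3, 14]  -> 2 point(s)
  x = 8: RHS = 15, y in [7, 10]  -> 2 point(s)
  x = 9: RHS = 1, y in [1, 16]  -> 2 point(s)
  x = 12: RHS = 1, y in [1, 16]  -> 2 point(s)
  x = 13: RHS = 1, y in [1, 16]  -> 2 point(s)
  x = 16: RHS = 0, y in [0]  -> 1 point(s)
Affine points: 21. Add the point at infinity: total = 22.

#E(F_17) = 22


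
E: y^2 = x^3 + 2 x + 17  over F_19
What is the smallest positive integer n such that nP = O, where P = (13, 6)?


Compute successive multiples of P until we hit O:
  1P = (13, 6)
  2P = (10, 12)
  3P = (0, 6)
  4P = (6, 13)
  5P = (1, 1)
  6P = (9, 2)
  7P = (17, 9)
  8P = (5, 0)
  ... (continuing to 16P)
  16P = O

ord(P) = 16


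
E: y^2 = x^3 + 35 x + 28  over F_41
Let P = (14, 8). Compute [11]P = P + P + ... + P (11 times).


k = 11 = 1011_2 (binary, LSB first: 1101)
Double-and-add from P = (14, 8):
  bit 0 = 1: acc = O + (14, 8) = (14, 8)
  bit 1 = 1: acc = (14, 8) + (3, 18) = (15, 19)
  bit 2 = 0: acc unchanged = (15, 19)
  bit 3 = 1: acc = (15, 19) + (26, 8) = (1, 8)

11P = (1, 8)


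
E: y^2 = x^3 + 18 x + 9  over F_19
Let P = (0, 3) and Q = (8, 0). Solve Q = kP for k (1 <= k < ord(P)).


Enumerate multiples of P until we hit Q = (8, 0):
  1P = (0, 3)
  2P = (9, 8)
  3P = (15, 14)
  4P = (8, 0)
Match found at i = 4.

k = 4


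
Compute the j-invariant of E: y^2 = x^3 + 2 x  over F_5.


Delta = -16(4 a^3 + 27 b^2) mod 5 = 3
-1728 * (4 a)^3 = -1728 * (4*2)^3 mod 5 = 4
j = 4 * 3^(-1) mod 5 = 3

j = 3 (mod 5)


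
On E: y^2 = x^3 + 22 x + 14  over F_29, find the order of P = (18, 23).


Compute successive multiples of P until we hit O:
  1P = (18, 23)
  2P = (16, 24)
  3P = (17, 20)
  4P = (3, 22)
  5P = (12, 18)
  6P = (15, 23)
  7P = (25, 6)
  8P = (28, 22)
  ... (continuing to 27P)
  27P = O

ord(P) = 27


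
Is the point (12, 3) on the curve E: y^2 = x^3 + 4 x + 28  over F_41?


Check whether y^2 = x^3 + 4 x + 28 (mod 41) for (x, y) = (12, 3).
LHS: y^2 = 3^2 mod 41 = 9
RHS: x^3 + 4 x + 28 = 12^3 + 4*12 + 28 mod 41 = 0
LHS != RHS

No, not on the curve


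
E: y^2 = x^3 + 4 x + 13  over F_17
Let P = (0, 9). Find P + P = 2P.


Doubling: s = (3 x1^2 + a) / (2 y1)
s = (3*0^2 + 4) / (2*9) mod 17 = 4
x3 = s^2 - 2 x1 mod 17 = 4^2 - 2*0 = 16
y3 = s (x1 - x3) - y1 mod 17 = 4 * (0 - 16) - 9 = 12

2P = (16, 12)


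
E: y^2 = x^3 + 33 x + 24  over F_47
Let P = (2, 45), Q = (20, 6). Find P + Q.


P != Q, so use the chord formula.
s = (y2 - y1) / (x2 - x1) = (8) / (18) mod 47 = 37
x3 = s^2 - x1 - x2 mod 47 = 37^2 - 2 - 20 = 31
y3 = s (x1 - x3) - y1 mod 47 = 37 * (2 - 31) - 45 = 10

P + Q = (31, 10)


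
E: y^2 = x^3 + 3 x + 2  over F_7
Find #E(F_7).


For each x in F_7, count y with y^2 = x^3 + 3 x + 2 mod 7:
  x = 0: RHS = 2, y in [3, 4]  -> 2 point(s)
  x = 2: RHS = 2, y in [3, 4]  -> 2 point(s)
  x = 4: RHS = 1, y in [1, 6]  -> 2 point(s)
  x = 5: RHS = 2, y in [3, 4]  -> 2 point(s)
Affine points: 8. Add the point at infinity: total = 9.

#E(F_7) = 9


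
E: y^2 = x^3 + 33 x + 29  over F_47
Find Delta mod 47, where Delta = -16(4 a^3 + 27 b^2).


4 a^3 + 27 b^2 = 4*33^3 + 27*29^2 = 143748 + 22707 = 166455
Delta = -16 * (166455) = -2663280
Delta mod 47 = 22

Delta = 22 (mod 47)


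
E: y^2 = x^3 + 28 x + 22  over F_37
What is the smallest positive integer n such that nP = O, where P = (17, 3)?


Compute successive multiples of P until we hit O:
  1P = (17, 3)
  2P = (28, 15)
  3P = (36, 20)
  4P = (30, 36)
  5P = (26, 14)
  6P = (6, 31)
  7P = (11, 12)
  8P = (2, 30)
  ... (continuing to 17P)
  17P = O

ord(P) = 17


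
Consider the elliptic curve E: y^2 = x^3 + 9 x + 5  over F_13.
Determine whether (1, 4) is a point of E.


Check whether y^2 = x^3 + 9 x + 5 (mod 13) for (x, y) = (1, 4).
LHS: y^2 = 4^2 mod 13 = 3
RHS: x^3 + 9 x + 5 = 1^3 + 9*1 + 5 mod 13 = 2
LHS != RHS

No, not on the curve


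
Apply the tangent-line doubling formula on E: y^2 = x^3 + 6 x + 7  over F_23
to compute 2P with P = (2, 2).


Doubling: s = (3 x1^2 + a) / (2 y1)
s = (3*2^2 + 6) / (2*2) mod 23 = 16
x3 = s^2 - 2 x1 mod 23 = 16^2 - 2*2 = 22
y3 = s (x1 - x3) - y1 mod 23 = 16 * (2 - 22) - 2 = 0

2P = (22, 0)


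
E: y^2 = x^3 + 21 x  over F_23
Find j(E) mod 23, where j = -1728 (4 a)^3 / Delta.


Delta = -16(4 a^3 + 27 b^2) mod 23 = 6
-1728 * (4 a)^3 = -1728 * (4*21)^3 mod 23 = 18
j = 18 * 6^(-1) mod 23 = 3

j = 3 (mod 23)


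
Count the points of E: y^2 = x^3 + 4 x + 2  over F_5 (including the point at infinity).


For each x in F_5, count y with y^2 = x^3 + 4 x + 2 mod 5:
  x = 3: RHS = 1, y in [1, 4]  -> 2 point(s)
Affine points: 2. Add the point at infinity: total = 3.

#E(F_5) = 3


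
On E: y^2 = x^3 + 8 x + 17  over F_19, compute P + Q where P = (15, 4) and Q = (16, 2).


P != Q, so use the chord formula.
s = (y2 - y1) / (x2 - x1) = (17) / (1) mod 19 = 17
x3 = s^2 - x1 - x2 mod 19 = 17^2 - 15 - 16 = 11
y3 = s (x1 - x3) - y1 mod 19 = 17 * (15 - 11) - 4 = 7

P + Q = (11, 7)


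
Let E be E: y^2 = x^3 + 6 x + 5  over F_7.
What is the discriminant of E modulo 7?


4 a^3 + 27 b^2 = 4*6^3 + 27*5^2 = 864 + 675 = 1539
Delta = -16 * (1539) = -24624
Delta mod 7 = 2

Delta = 2 (mod 7)


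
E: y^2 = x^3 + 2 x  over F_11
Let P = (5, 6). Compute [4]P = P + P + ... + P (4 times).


k = 4 = 100_2 (binary, LSB first: 001)
Double-and-add from P = (5, 6):
  bit 0 = 0: acc unchanged = O
  bit 1 = 0: acc unchanged = O
  bit 2 = 1: acc = O + (1, 6) = (1, 6)

4P = (1, 6)


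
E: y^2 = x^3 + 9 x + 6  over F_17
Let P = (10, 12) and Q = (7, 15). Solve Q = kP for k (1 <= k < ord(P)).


Enumerate multiples of P until we hit Q = (7, 15):
  1P = (10, 12)
  2P = (1, 4)
  3P = (7, 2)
  4P = (13, 12)
  5P = (11, 5)
  6P = (11, 12)
  7P = (13, 5)
  8P = (7, 15)
Match found at i = 8.

k = 8


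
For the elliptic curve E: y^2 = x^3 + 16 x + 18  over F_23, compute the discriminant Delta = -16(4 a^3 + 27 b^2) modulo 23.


4 a^3 + 27 b^2 = 4*16^3 + 27*18^2 = 16384 + 8748 = 25132
Delta = -16 * (25132) = -402112
Delta mod 23 = 20

Delta = 20 (mod 23)


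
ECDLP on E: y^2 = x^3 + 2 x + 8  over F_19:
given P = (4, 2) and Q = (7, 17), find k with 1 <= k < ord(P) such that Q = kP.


Enumerate multiples of P until we hit Q = (7, 17):
  1P = (4, 2)
  2P = (1, 7)
  3P = (2, 1)
  4P = (18, 10)
  5P = (14, 14)
  6P = (7, 2)
  7P = (8, 17)
  8P = (8, 2)
  9P = (7, 17)
Match found at i = 9.

k = 9


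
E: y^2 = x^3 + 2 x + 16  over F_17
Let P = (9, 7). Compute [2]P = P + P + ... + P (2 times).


k = 2 = 10_2 (binary, LSB first: 01)
Double-and-add from P = (9, 7):
  bit 0 = 0: acc unchanged = O
  bit 1 = 1: acc = O + (12, 0) = (12, 0)

2P = (12, 0)


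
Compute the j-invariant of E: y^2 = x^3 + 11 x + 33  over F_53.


Delta = -16(4 a^3 + 27 b^2) mod 53 = 20
-1728 * (4 a)^3 = -1728 * (4*11)^3 mod 53 = 8
j = 8 * 20^(-1) mod 53 = 11

j = 11 (mod 53)


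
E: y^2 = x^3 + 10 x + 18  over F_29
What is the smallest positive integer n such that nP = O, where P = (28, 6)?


Compute successive multiples of P until we hit O:
  1P = (28, 6)
  2P = (7, 24)
  3P = (19, 7)
  4P = (6, 27)
  5P = (4, 8)
  6P = (25, 1)
  7P = (11, 3)
  8P = (10, 4)
  ... (continuing to 28P)
  28P = O

ord(P) = 28


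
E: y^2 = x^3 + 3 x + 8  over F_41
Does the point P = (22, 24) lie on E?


Check whether y^2 = x^3 + 3 x + 8 (mod 41) for (x, y) = (22, 24).
LHS: y^2 = 24^2 mod 41 = 2
RHS: x^3 + 3 x + 8 = 22^3 + 3*22 + 8 mod 41 = 21
LHS != RHS

No, not on the curve


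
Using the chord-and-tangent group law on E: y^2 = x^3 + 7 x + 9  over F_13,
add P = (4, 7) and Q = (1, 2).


P != Q, so use the chord formula.
s = (y2 - y1) / (x2 - x1) = (8) / (10) mod 13 = 6
x3 = s^2 - x1 - x2 mod 13 = 6^2 - 4 - 1 = 5
y3 = s (x1 - x3) - y1 mod 13 = 6 * (4 - 5) - 7 = 0

P + Q = (5, 0)


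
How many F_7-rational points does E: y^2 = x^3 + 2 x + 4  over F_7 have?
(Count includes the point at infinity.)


For each x in F_7, count y with y^2 = x^3 + 2 x + 4 mod 7:
  x = 0: RHS = 4, y in [2, 5]  -> 2 point(s)
  x = 1: RHS = 0, y in [0]  -> 1 point(s)
  x = 2: RHS = 2, y in [3, 4]  -> 2 point(s)
  x = 3: RHS = 2, y in [3, 4]  -> 2 point(s)
  x = 6: RHS = 1, y in [1, 6]  -> 2 point(s)
Affine points: 9. Add the point at infinity: total = 10.

#E(F_7) = 10


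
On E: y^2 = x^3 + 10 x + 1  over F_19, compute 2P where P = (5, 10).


Doubling: s = (3 x1^2 + a) / (2 y1)
s = (3*5^2 + 10) / (2*10) mod 19 = 9
x3 = s^2 - 2 x1 mod 19 = 9^2 - 2*5 = 14
y3 = s (x1 - x3) - y1 mod 19 = 9 * (5 - 14) - 10 = 4

2P = (14, 4)


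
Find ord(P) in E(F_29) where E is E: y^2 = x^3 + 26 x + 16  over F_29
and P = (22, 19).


Compute successive multiples of P until we hit O:
  1P = (22, 19)
  2P = (9, 15)
  3P = (18, 9)
  4P = (17, 8)
  5P = (25, 15)
  6P = (16, 2)
  7P = (24, 14)
  8P = (11, 26)
  ... (continuing to 24P)
  24P = O

ord(P) = 24


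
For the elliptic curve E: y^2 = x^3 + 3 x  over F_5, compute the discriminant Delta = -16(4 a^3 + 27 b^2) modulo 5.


4 a^3 + 27 b^2 = 4*3^3 + 27*0^2 = 108 + 0 = 108
Delta = -16 * (108) = -1728
Delta mod 5 = 2

Delta = 2 (mod 5)


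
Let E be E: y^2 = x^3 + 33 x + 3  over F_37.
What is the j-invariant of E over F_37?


Delta = -16(4 a^3 + 27 b^2) mod 37 = 23
-1728 * (4 a)^3 = -1728 * (4*33)^3 mod 37 = 10
j = 10 * 23^(-1) mod 37 = 31

j = 31 (mod 37)


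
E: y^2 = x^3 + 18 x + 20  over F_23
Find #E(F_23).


For each x in F_23, count y with y^2 = x^3 + 18 x + 20 mod 23:
  x = 1: RHS = 16, y in [4, 19]  -> 2 point(s)
  x = 2: RHS = 18, y in [8, 15]  -> 2 point(s)
  x = 3: RHS = 9, y in [3, 20]  -> 2 point(s)
  x = 4: RHS = 18, y in [8, 15]  -> 2 point(s)
  x = 7: RHS = 6, y in [11, 12]  -> 2 point(s)
  x = 8: RHS = 9, y in [3, 20]  -> 2 point(s)
  x = 10: RHS = 4, y in [2, 21]  -> 2 point(s)
  x = 11: RHS = 8, y in [10, 13]  -> 2 point(s)
  x = 12: RHS = 9, y in [3, 20]  -> 2 point(s)
  x = 13: RHS = 13, y in [6, 17]  -> 2 point(s)
  x = 14: RHS = 3, y in [7, 16]  -> 2 point(s)
  x = 15: RHS = 8, y in [10, 13]  -> 2 point(s)
  x = 17: RHS = 18, y in [8, 15]  -> 2 point(s)
  x = 18: RHS = 12, y in [9, 14]  -> 2 point(s)
  x = 20: RHS = 8, y in [10, 13]  -> 2 point(s)
  x = 22: RHS = 1, y in [1, 22]  -> 2 point(s)
Affine points: 32. Add the point at infinity: total = 33.

#E(F_23) = 33


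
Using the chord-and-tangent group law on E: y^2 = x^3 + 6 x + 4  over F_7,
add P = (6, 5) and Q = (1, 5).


P != Q, so use the chord formula.
s = (y2 - y1) / (x2 - x1) = (0) / (2) mod 7 = 0
x3 = s^2 - x1 - x2 mod 7 = 0^2 - 6 - 1 = 0
y3 = s (x1 - x3) - y1 mod 7 = 0 * (6 - 0) - 5 = 2

P + Q = (0, 2)


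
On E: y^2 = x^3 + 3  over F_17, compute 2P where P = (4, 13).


Doubling: s = (3 x1^2 + a) / (2 y1)
s = (3*4^2 + 0) / (2*13) mod 17 = 11
x3 = s^2 - 2 x1 mod 17 = 11^2 - 2*4 = 11
y3 = s (x1 - x3) - y1 mod 17 = 11 * (4 - 11) - 13 = 12

2P = (11, 12)


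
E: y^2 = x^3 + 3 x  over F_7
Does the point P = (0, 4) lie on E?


Check whether y^2 = x^3 + 3 x + 0 (mod 7) for (x, y) = (0, 4).
LHS: y^2 = 4^2 mod 7 = 2
RHS: x^3 + 3 x + 0 = 0^3 + 3*0 + 0 mod 7 = 0
LHS != RHS

No, not on the curve


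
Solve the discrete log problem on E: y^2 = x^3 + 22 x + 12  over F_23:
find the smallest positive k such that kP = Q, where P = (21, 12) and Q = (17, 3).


Enumerate multiples of P until we hit Q = (17, 3):
  1P = (21, 12)
  2P = (10, 17)
  3P = (0, 14)
  4P = (3, 6)
  5P = (17, 20)
  6P = (12, 16)
  7P = (22, 14)
  8P = (7, 16)
  9P = (4, 16)
  10P = (1, 9)
  11P = (2, 15)
  12P = (2, 8)
  13P = (1, 14)
  14P = (4, 7)
  15P = (7, 7)
  16P = (22, 9)
  17P = (12, 7)
  18P = (17, 3)
Match found at i = 18.

k = 18


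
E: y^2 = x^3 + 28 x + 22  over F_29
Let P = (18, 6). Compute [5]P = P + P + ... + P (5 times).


k = 5 = 101_2 (binary, LSB first: 101)
Double-and-add from P = (18, 6):
  bit 0 = 1: acc = O + (18, 6) = (18, 6)
  bit 1 = 0: acc unchanged = (18, 6)
  bit 2 = 1: acc = (18, 6) + (1, 15) = (16, 10)

5P = (16, 10)


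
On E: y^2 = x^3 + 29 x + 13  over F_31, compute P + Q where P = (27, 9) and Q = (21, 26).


P != Q, so use the chord formula.
s = (y2 - y1) / (x2 - x1) = (17) / (25) mod 31 = 23
x3 = s^2 - x1 - x2 mod 31 = 23^2 - 27 - 21 = 16
y3 = s (x1 - x3) - y1 mod 31 = 23 * (27 - 16) - 9 = 27

P + Q = (16, 27)


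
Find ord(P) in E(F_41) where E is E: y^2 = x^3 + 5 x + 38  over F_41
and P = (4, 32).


Compute successive multiples of P until we hit O:
  1P = (4, 32)
  2P = (38, 18)
  3P = (3, 11)
  4P = (24, 40)
  5P = (23, 26)
  6P = (30, 28)
  7P = (16, 14)
  8P = (13, 2)
  ... (continuing to 37P)
  37P = O

ord(P) = 37


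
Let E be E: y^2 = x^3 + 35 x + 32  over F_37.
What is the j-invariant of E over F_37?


Delta = -16(4 a^3 + 27 b^2) mod 37 = 35
-1728 * (4 a)^3 = -1728 * (4*35)^3 mod 37 = 29
j = 29 * 35^(-1) mod 37 = 4

j = 4 (mod 37)


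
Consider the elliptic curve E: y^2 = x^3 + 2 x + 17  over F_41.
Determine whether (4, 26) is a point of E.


Check whether y^2 = x^3 + 2 x + 17 (mod 41) for (x, y) = (4, 26).
LHS: y^2 = 26^2 mod 41 = 20
RHS: x^3 + 2 x + 17 = 4^3 + 2*4 + 17 mod 41 = 7
LHS != RHS

No, not on the curve


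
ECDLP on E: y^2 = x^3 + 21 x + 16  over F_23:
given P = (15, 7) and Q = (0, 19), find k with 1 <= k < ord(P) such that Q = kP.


Enumerate multiples of P until we hit Q = (0, 19):
  1P = (15, 7)
  2P = (19, 11)
  3P = (13, 18)
  4P = (8, 12)
  5P = (16, 20)
  6P = (0, 4)
  7P = (20, 15)
  8P = (20, 8)
  9P = (0, 19)
Match found at i = 9.

k = 9


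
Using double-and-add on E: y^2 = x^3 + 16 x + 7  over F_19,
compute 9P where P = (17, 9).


k = 9 = 1001_2 (binary, LSB first: 1001)
Double-and-add from P = (17, 9):
  bit 0 = 1: acc = O + (17, 9) = (17, 9)
  bit 1 = 0: acc unchanged = (17, 9)
  bit 2 = 0: acc unchanged = (17, 9)
  bit 3 = 1: acc = (17, 9) + (14, 7) = (18, 3)

9P = (18, 3)


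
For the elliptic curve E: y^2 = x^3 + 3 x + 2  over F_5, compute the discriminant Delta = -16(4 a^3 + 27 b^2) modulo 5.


4 a^3 + 27 b^2 = 4*3^3 + 27*2^2 = 108 + 108 = 216
Delta = -16 * (216) = -3456
Delta mod 5 = 4

Delta = 4 (mod 5)


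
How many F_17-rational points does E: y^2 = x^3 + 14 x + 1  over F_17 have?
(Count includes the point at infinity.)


For each x in F_17, count y with y^2 = x^3 + 14 x + 1 mod 17:
  x = 0: RHS = 1, y in [1, 16]  -> 2 point(s)
  x = 1: RHS = 16, y in [4, 13]  -> 2 point(s)
  x = 3: RHS = 2, y in [6, 11]  -> 2 point(s)
  x = 4: RHS = 2, y in [6, 11]  -> 2 point(s)
  x = 5: RHS = 9, y in [3, 14]  -> 2 point(s)
  x = 7: RHS = 0, y in [0]  -> 1 point(s)
  x = 8: RHS = 13, y in [8, 9]  -> 2 point(s)
  x = 10: RHS = 2, y in [6, 11]  -> 2 point(s)
  x = 13: RHS = 0, y in [0]  -> 1 point(s)
  x = 14: RHS = 0, y in [0]  -> 1 point(s)
  x = 15: RHS = 16, y in [4, 13]  -> 2 point(s)
Affine points: 19. Add the point at infinity: total = 20.

#E(F_17) = 20


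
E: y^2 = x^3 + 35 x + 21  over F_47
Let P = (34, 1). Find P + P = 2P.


Doubling: s = (3 x1^2 + a) / (2 y1)
s = (3*34^2 + 35) / (2*1) mod 47 = 36
x3 = s^2 - 2 x1 mod 47 = 36^2 - 2*34 = 6
y3 = s (x1 - x3) - y1 mod 47 = 36 * (34 - 6) - 1 = 20

2P = (6, 20)


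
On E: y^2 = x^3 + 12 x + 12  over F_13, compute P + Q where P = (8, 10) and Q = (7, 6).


P != Q, so use the chord formula.
s = (y2 - y1) / (x2 - x1) = (9) / (12) mod 13 = 4
x3 = s^2 - x1 - x2 mod 13 = 4^2 - 8 - 7 = 1
y3 = s (x1 - x3) - y1 mod 13 = 4 * (8 - 1) - 10 = 5

P + Q = (1, 5)


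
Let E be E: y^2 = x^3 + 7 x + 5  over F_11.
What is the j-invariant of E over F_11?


Delta = -16(4 a^3 + 27 b^2) mod 11 = 6
-1728 * (4 a)^3 = -1728 * (4*7)^3 mod 11 = 4
j = 4 * 6^(-1) mod 11 = 8

j = 8 (mod 11)


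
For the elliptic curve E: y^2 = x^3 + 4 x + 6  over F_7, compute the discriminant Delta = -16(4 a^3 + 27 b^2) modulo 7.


4 a^3 + 27 b^2 = 4*4^3 + 27*6^2 = 256 + 972 = 1228
Delta = -16 * (1228) = -19648
Delta mod 7 = 1

Delta = 1 (mod 7)


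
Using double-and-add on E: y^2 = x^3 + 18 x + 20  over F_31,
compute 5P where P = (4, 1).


k = 5 = 101_2 (binary, LSB first: 101)
Double-and-add from P = (4, 1):
  bit 0 = 1: acc = O + (4, 1) = (4, 1)
  bit 1 = 0: acc unchanged = (4, 1)
  bit 2 = 1: acc = (4, 1) + (24, 4) = (0, 12)

5P = (0, 12)


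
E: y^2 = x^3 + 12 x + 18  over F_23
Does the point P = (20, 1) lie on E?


Check whether y^2 = x^3 + 12 x + 18 (mod 23) for (x, y) = (20, 1).
LHS: y^2 = 1^2 mod 23 = 1
RHS: x^3 + 12 x + 18 = 20^3 + 12*20 + 18 mod 23 = 1
LHS = RHS

Yes, on the curve


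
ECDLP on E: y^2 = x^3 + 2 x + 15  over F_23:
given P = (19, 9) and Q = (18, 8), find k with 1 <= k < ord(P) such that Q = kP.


Enumerate multiples of P until we hit Q = (18, 8):
  1P = (19, 9)
  2P = (16, 7)
  3P = (14, 2)
  4P = (3, 18)
  5P = (5, 9)
  6P = (22, 14)
  7P = (18, 8)
Match found at i = 7.

k = 7


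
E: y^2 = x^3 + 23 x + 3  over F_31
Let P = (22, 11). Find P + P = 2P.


Doubling: s = (3 x1^2 + a) / (2 y1)
s = (3*22^2 + 23) / (2*11) mod 31 = 29
x3 = s^2 - 2 x1 mod 31 = 29^2 - 2*22 = 22
y3 = s (x1 - x3) - y1 mod 31 = 29 * (22 - 22) - 11 = 20

2P = (22, 20)


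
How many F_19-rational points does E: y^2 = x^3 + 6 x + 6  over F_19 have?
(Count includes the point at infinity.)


For each x in F_19, count y with y^2 = x^3 + 6 x + 6 mod 19:
  x = 0: RHS = 6, y in [5, 14]  -> 2 point(s)
  x = 2: RHS = 7, y in [8, 11]  -> 2 point(s)
  x = 5: RHS = 9, y in [3, 16]  -> 2 point(s)
  x = 6: RHS = 11, y in [7, 12]  -> 2 point(s)
  x = 7: RHS = 11, y in [7, 12]  -> 2 point(s)
  x = 11: RHS = 16, y in [4, 15]  -> 2 point(s)
  x = 12: RHS = 1, y in [1, 18]  -> 2 point(s)
  x = 13: RHS = 1, y in [1, 18]  -> 2 point(s)
  x = 17: RHS = 5, y in [9, 10]  -> 2 point(s)
Affine points: 18. Add the point at infinity: total = 19.

#E(F_19) = 19


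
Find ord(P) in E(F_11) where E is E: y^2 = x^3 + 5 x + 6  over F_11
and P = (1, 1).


Compute successive multiples of P until we hit O:
  1P = (1, 1)
  2P = (3, 2)
  3P = (10, 0)
  4P = (3, 9)
  5P = (1, 10)
  6P = O

ord(P) = 6


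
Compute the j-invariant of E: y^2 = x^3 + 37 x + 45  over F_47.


Delta = -16(4 a^3 + 27 b^2) mod 47 = 44
-1728 * (4 a)^3 = -1728 * (4*37)^3 mod 47 = 13
j = 13 * 44^(-1) mod 47 = 27

j = 27 (mod 47)


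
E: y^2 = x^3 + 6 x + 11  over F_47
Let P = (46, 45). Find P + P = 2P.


Doubling: s = (3 x1^2 + a) / (2 y1)
s = (3*46^2 + 6) / (2*45) mod 47 = 33
x3 = s^2 - 2 x1 mod 47 = 33^2 - 2*46 = 10
y3 = s (x1 - x3) - y1 mod 47 = 33 * (46 - 10) - 45 = 15

2P = (10, 15)


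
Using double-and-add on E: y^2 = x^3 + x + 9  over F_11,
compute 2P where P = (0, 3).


k = 2 = 10_2 (binary, LSB first: 01)
Double-and-add from P = (0, 3):
  bit 0 = 0: acc unchanged = O
  bit 1 = 1: acc = O + (4, 0) = (4, 0)

2P = (4, 0)


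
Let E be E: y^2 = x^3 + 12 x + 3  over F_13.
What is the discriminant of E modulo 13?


4 a^3 + 27 b^2 = 4*12^3 + 27*3^2 = 6912 + 243 = 7155
Delta = -16 * (7155) = -114480
Delta mod 13 = 11

Delta = 11 (mod 13)


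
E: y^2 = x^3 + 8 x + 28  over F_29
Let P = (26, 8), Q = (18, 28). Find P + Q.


P != Q, so use the chord formula.
s = (y2 - y1) / (x2 - x1) = (20) / (21) mod 29 = 12
x3 = s^2 - x1 - x2 mod 29 = 12^2 - 26 - 18 = 13
y3 = s (x1 - x3) - y1 mod 29 = 12 * (26 - 13) - 8 = 3

P + Q = (13, 3)


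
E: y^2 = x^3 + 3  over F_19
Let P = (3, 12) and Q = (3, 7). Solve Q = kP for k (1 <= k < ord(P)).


Enumerate multiples of P until we hit Q = (3, 7):
  1P = (3, 12)
  2P = (11, 17)
  3P = (14, 12)
  4P = (2, 7)
  5P = (1, 17)
  6P = (7, 17)
  7P = (7, 2)
  8P = (1, 2)
  9P = (2, 12)
  10P = (14, 7)
  11P = (11, 2)
  12P = (3, 7)
Match found at i = 12.

k = 12


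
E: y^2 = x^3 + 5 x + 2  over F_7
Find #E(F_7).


For each x in F_7, count y with y^2 = x^3 + 5 x + 2 mod 7:
  x = 0: RHS = 2, y in [3, 4]  -> 2 point(s)
  x = 1: RHS = 1, y in [1, 6]  -> 2 point(s)
  x = 3: RHS = 2, y in [3, 4]  -> 2 point(s)
  x = 4: RHS = 2, y in [3, 4]  -> 2 point(s)
Affine points: 8. Add the point at infinity: total = 9.

#E(F_7) = 9


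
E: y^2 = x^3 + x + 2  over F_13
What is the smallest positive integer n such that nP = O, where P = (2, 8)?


Compute successive multiples of P until we hit O:
  1P = (2, 8)
  2P = (9, 5)
  3P = (12, 0)
  4P = (9, 8)
  5P = (2, 5)
  6P = O

ord(P) = 6


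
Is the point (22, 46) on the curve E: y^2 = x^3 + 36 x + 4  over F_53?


Check whether y^2 = x^3 + 36 x + 4 (mod 53) for (x, y) = (22, 46).
LHS: y^2 = 46^2 mod 53 = 49
RHS: x^3 + 36 x + 4 = 22^3 + 36*22 + 4 mod 53 = 49
LHS = RHS

Yes, on the curve


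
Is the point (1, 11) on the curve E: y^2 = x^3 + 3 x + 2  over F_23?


Check whether y^2 = x^3 + 3 x + 2 (mod 23) for (x, y) = (1, 11).
LHS: y^2 = 11^2 mod 23 = 6
RHS: x^3 + 3 x + 2 = 1^3 + 3*1 + 2 mod 23 = 6
LHS = RHS

Yes, on the curve


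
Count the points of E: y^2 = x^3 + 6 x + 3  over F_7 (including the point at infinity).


For each x in F_7, count y with y^2 = x^3 + 6 x + 3 mod 7:
  x = 2: RHS = 2, y in [3, 4]  -> 2 point(s)
  x = 4: RHS = 0, y in [0]  -> 1 point(s)
  x = 5: RHS = 4, y in [2, 5]  -> 2 point(s)
Affine points: 5. Add the point at infinity: total = 6.

#E(F_7) = 6


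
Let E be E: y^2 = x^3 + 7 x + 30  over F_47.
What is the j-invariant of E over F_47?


Delta = -16(4 a^3 + 27 b^2) mod 47 = 28
-1728 * (4 a)^3 = -1728 * (4*7)^3 mod 47 = 33
j = 33 * 28^(-1) mod 47 = 23

j = 23 (mod 47)


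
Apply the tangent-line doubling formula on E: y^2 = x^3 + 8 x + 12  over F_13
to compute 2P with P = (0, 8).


Doubling: s = (3 x1^2 + a) / (2 y1)
s = (3*0^2 + 8) / (2*8) mod 13 = 7
x3 = s^2 - 2 x1 mod 13 = 7^2 - 2*0 = 10
y3 = s (x1 - x3) - y1 mod 13 = 7 * (0 - 10) - 8 = 0

2P = (10, 0)


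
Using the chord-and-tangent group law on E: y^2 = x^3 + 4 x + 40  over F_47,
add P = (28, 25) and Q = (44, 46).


P != Q, so use the chord formula.
s = (y2 - y1) / (x2 - x1) = (21) / (16) mod 47 = 16
x3 = s^2 - x1 - x2 mod 47 = 16^2 - 28 - 44 = 43
y3 = s (x1 - x3) - y1 mod 47 = 16 * (28 - 43) - 25 = 17

P + Q = (43, 17)


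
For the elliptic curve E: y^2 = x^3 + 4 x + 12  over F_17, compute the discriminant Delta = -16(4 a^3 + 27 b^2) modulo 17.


4 a^3 + 27 b^2 = 4*4^3 + 27*12^2 = 256 + 3888 = 4144
Delta = -16 * (4144) = -66304
Delta mod 17 = 13

Delta = 13 (mod 17)


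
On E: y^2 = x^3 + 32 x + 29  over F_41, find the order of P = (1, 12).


Compute successive multiples of P until we hit O:
  1P = (1, 12)
  2P = (16, 2)
  3P = (29, 34)
  4P = (34, 6)
  5P = (4, 37)
  6P = (28, 9)
  7P = (11, 21)
  8P = (13, 10)
  ... (continuing to 52P)
  52P = O

ord(P) = 52


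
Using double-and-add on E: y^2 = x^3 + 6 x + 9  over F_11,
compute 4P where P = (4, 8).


k = 4 = 100_2 (binary, LSB first: 001)
Double-and-add from P = (4, 8):
  bit 0 = 0: acc unchanged = O
  bit 1 = 0: acc unchanged = O
  bit 2 = 1: acc = O + (1, 4) = (1, 4)

4P = (1, 4)


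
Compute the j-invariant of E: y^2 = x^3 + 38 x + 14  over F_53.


Delta = -16(4 a^3 + 27 b^2) mod 53 = 47
-1728 * (4 a)^3 = -1728 * (4*38)^3 mod 53 = 5
j = 5 * 47^(-1) mod 53 = 8

j = 8 (mod 53)


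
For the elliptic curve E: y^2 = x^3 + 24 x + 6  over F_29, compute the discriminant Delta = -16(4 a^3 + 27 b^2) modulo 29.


4 a^3 + 27 b^2 = 4*24^3 + 27*6^2 = 55296 + 972 = 56268
Delta = -16 * (56268) = -900288
Delta mod 29 = 17

Delta = 17 (mod 29)


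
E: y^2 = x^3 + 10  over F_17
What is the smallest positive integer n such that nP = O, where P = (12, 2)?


Compute successive multiples of P until we hit O:
  1P = (12, 2)
  2P = (12, 15)
  3P = O

ord(P) = 3


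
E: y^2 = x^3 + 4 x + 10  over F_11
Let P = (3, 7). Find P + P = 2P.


Doubling: s = (3 x1^2 + a) / (2 y1)
s = (3*3^2 + 4) / (2*7) mod 11 = 3
x3 = s^2 - 2 x1 mod 11 = 3^2 - 2*3 = 3
y3 = s (x1 - x3) - y1 mod 11 = 3 * (3 - 3) - 7 = 4

2P = (3, 4)


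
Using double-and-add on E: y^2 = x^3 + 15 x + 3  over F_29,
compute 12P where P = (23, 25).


k = 12 = 1100_2 (binary, LSB first: 0011)
Double-and-add from P = (23, 25):
  bit 0 = 0: acc unchanged = O
  bit 1 = 0: acc unchanged = O
  bit 2 = 1: acc = O + (14, 17) = (14, 17)
  bit 3 = 1: acc = (14, 17) + (21, 3) = (27, 9)

12P = (27, 9)
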